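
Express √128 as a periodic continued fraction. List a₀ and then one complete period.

[11; 3, 5, 3, 22]

a₀ = ⌊√128⌋ = 11.
With m₀=0, d₀=1 and mₖ₊₁ = dₖaₖ − mₖ, dₖ₊₁ = (n − mₖ₊₁²)/dₖ, aₖ₊₁ = ⌊(a₀+mₖ₊₁)/dₖ₊₁⌋:
  k=1: m=11, d=7, a=3
  k=2: m=10, d=4, a=5
  k=3: m=10, d=7, a=3
  k=4: m=11, d=1, a=22
d=1 and a=2a₀=22 at k=4, so the next step gives (m, d) = (11, 7) again — its k=1 value — and the period has length 4.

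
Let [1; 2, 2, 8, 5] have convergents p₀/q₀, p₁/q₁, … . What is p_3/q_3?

Using pₖ = aₖpₖ₋₁ + pₖ₋₂, qₖ = aₖqₖ₋₁ + qₖ₋₂ (with p₋₁=1, p₋₂=0, q₋₁=0, q₋₂=1):
  k=0: a=1, p=1, q=1
  k=1: a=2, p=3, q=2
  k=2: a=2, p=7, q=5
  k=3: a=8, p=59, q=42

59/42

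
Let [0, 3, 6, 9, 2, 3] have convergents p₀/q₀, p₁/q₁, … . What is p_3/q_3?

Using pₖ = aₖpₖ₋₁ + pₖ₋₂, qₖ = aₖqₖ₋₁ + qₖ₋₂ (with p₋₁=1, p₋₂=0, q₋₁=0, q₋₂=1):
  k=0: a=0, p=0, q=1
  k=1: a=3, p=1, q=3
  k=2: a=6, p=6, q=19
  k=3: a=9, p=55, q=174

55/174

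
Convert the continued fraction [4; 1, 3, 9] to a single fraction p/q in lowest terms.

Using pₖ = aₖpₖ₋₁ + pₖ₋₂ and qₖ = aₖqₖ₋₁ + qₖ₋₂:
  k=0: a=4, p=4, q=1
  k=1: a=1, p=5, q=1
  k=2: a=3, p=19, q=4
  k=3: a=9, p=176, q=37

176/37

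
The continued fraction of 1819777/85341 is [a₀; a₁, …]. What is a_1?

1819777 = 21·85341 + 27616   →  a_0 = 21
85341 = 3·27616 + 2493   →  a_1 = 3

3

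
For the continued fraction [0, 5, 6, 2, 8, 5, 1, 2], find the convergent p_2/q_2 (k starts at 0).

6/31

Using pₖ = aₖpₖ₋₁ + pₖ₋₂, qₖ = aₖqₖ₋₁ + qₖ₋₂ (with p₋₁=1, p₋₂=0, q₋₁=0, q₋₂=1):
  k=0: a=0, p=0, q=1
  k=1: a=5, p=1, q=5
  k=2: a=6, p=6, q=31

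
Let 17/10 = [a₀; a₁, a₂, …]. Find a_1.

1

17 = 1·10 + 7   →  a_0 = 1
10 = 1·7 + 3   →  a_1 = 1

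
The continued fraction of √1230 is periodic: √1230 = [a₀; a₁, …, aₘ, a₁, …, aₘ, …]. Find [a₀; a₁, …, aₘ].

[35; 14, 70]

a₀ = ⌊√1230⌋ = 35.
With m₀=0, d₀=1 and mₖ₊₁ = dₖaₖ − mₖ, dₖ₊₁ = (n − mₖ₊₁²)/dₖ, aₖ₊₁ = ⌊(a₀+mₖ₊₁)/dₖ₊₁⌋:
  k=1: m=35, d=5, a=14
  k=2: m=35, d=1, a=70
d=1 and a=2a₀=70 at k=2, so the next step gives (m, d) = (35, 5) again — its k=1 value — and the period has length 2.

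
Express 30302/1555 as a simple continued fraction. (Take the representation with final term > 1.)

30302 = 19*1555 + 757
1555 = 2*757 + 41
757 = 18*41 + 19
41 = 2*19 + 3
19 = 6*3 + 1
3 = 3*1 + 0  (stop)
So 30302/1555 = [19; 2, 18, 2, 6, 3].

[19; 2, 18, 2, 6, 3]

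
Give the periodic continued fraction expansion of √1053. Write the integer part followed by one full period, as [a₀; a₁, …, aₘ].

a₀ = ⌊√1053⌋ = 32.

[32; 2, 4, 2, 64]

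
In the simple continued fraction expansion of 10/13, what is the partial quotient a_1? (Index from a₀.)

1

10 = 0·13 + 10   →  a_0 = 0
13 = 1·10 + 3   →  a_1 = 1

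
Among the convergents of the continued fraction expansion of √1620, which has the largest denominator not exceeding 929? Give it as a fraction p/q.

√1620 = [40; 4, 80, …] (period length 2).
Convergents:
  p_0/q_0 = 40/1
  p_1/q_1 = 161/4
  p_2/q_2 = 12920/321
  p_3/q_3 = 51841/1288
q_2 = 321 ≤ 929 < 1288 = q_3, so the answer is 12920/321.

12920/321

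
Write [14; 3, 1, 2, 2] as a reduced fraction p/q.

Fold from the inside: start with 2/1.
  2 + 1/2 = 5/2
  1 + 2/5 = 7/5
  3 + 5/7 = 26/7
  14 + 7/26 = 371/26

371/26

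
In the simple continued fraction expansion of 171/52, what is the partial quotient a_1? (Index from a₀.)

171 = 3·52 + 15   →  a_0 = 3
52 = 3·15 + 7   →  a_1 = 3

3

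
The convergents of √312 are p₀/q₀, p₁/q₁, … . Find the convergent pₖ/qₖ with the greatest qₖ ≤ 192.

1890/107

√312 = [17; 1, 1, 1, 34, …] (period length 4).
Convergents:
  p_0/q_0 = 17/1
  p_1/q_1 = 18/1
  p_2/q_2 = 35/2
  p_3/q_3 = 53/3
  p_4/q_4 = 1837/104
  p_5/q_5 = 1890/107
  p_6/q_6 = 3727/211
q_5 = 107 ≤ 192 < 211 = q_6, so the answer is 1890/107.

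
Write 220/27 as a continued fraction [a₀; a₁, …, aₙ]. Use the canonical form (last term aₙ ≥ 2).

220 = 8×27 + 4
27 = 6×4 + 3
4 = 1×3 + 1
3 = 3×1 + 0  (stop)
So 220/27 = [8; 6, 1, 3].

[8; 6, 1, 3]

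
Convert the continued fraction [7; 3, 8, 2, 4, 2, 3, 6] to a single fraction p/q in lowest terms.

83712/11435

Using pₖ = aₖpₖ₋₁ + pₖ₋₂ and qₖ = aₖqₖ₋₁ + qₖ₋₂:
  k=0: a=7, p=7, q=1
  k=1: a=3, p=22, q=3
  k=2: a=8, p=183, q=25
  k=3: a=2, p=388, q=53
  k=4: a=4, p=1735, q=237
  k=5: a=2, p=3858, q=527
  k=6: a=3, p=13309, q=1818
  k=7: a=6, p=83712, q=11435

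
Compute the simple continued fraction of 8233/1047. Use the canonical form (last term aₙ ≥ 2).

8233 = 7×1047 + 904
1047 = 1×904 + 143
904 = 6×143 + 46
143 = 3×46 + 5
46 = 9×5 + 1
5 = 5×1 + 0  (stop)
So 8233/1047 = [7; 1, 6, 3, 9, 5].

[7; 1, 6, 3, 9, 5]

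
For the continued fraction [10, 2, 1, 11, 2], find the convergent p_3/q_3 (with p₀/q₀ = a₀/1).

362/35

Using pₖ = aₖpₖ₋₁ + pₖ₋₂, qₖ = aₖqₖ₋₁ + qₖ₋₂ (with p₋₁=1, p₋₂=0, q₋₁=0, q₋₂=1):
  k=0: a=10, p=10, q=1
  k=1: a=2, p=21, q=2
  k=2: a=1, p=31, q=3
  k=3: a=11, p=362, q=35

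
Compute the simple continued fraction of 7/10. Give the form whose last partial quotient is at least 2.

[0; 1, 2, 3]

7 = 0×10 + 7
10 = 1×7 + 3
7 = 2×3 + 1
3 = 3×1 + 0  (stop)
So 7/10 = [0; 1, 2, 3].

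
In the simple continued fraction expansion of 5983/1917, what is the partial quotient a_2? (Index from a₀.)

5983 = 3·1917 + 232   →  a_0 = 3
1917 = 8·232 + 61   →  a_1 = 8
232 = 3·61 + 49   →  a_2 = 3

3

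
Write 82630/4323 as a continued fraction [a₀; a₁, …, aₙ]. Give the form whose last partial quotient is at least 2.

[19; 8, 1, 3, 3, 12, 3]

82630 = 19×4323 + 493
4323 = 8×493 + 379
493 = 1×379 + 114
379 = 3×114 + 37
114 = 3×37 + 3
37 = 12×3 + 1
3 = 3×1 + 0  (stop)
So 82630/4323 = [19; 8, 1, 3, 3, 12, 3].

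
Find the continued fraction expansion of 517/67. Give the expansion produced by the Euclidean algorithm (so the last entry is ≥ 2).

517 = 7·67 + 48
67 = 1·48 + 19
48 = 2·19 + 10
19 = 1·10 + 9
10 = 1·9 + 1
9 = 9·1 + 0  (stop)
So 517/67 = [7; 1, 2, 1, 1, 9].

[7; 1, 2, 1, 1, 9]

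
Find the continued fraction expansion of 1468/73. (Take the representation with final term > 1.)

[20; 9, 8]

1468 = 20*73 + 8
73 = 9*8 + 1
8 = 8*1 + 0  (stop)
So 1468/73 = [20; 9, 8].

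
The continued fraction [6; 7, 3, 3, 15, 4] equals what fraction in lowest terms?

27868/4541

Using pₖ = aₖpₖ₋₁ + pₖ₋₂ and qₖ = aₖqₖ₋₁ + qₖ₋₂:
  k=0: a=6, p=6, q=1
  k=1: a=7, p=43, q=7
  k=2: a=3, p=135, q=22
  k=3: a=3, p=448, q=73
  k=4: a=15, p=6855, q=1117
  k=5: a=4, p=27868, q=4541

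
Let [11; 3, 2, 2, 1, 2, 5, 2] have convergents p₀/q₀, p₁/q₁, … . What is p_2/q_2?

Using pₖ = aₖpₖ₋₁ + pₖ₋₂, qₖ = aₖqₖ₋₁ + qₖ₋₂ (with p₋₁=1, p₋₂=0, q₋₁=0, q₋₂=1):
  k=0: a=11, p=11, q=1
  k=1: a=3, p=34, q=3
  k=2: a=2, p=79, q=7

79/7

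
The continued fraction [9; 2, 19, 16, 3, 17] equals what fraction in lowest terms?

315118/33215

Fold from the inside: start with 17/1.
  3 + 1/17 = 52/17
  16 + 17/52 = 849/52
  19 + 52/849 = 16183/849
  2 + 849/16183 = 33215/16183
  9 + 16183/33215 = 315118/33215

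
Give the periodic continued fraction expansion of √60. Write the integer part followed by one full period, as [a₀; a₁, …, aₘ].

a₀ = ⌊√60⌋ = 7.

[7; 1, 2, 1, 14]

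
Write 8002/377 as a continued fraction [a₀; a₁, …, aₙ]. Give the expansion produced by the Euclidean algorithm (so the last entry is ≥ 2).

8002 = 21*377 + 85
377 = 4*85 + 37
85 = 2*37 + 11
37 = 3*11 + 4
11 = 2*4 + 3
4 = 1*3 + 1
3 = 3*1 + 0  (stop)
So 8002/377 = [21; 4, 2, 3, 2, 1, 3].

[21; 4, 2, 3, 2, 1, 3]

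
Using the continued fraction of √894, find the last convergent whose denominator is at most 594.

√894 = [29; 1, 8, 1, 58, …] (period length 4).
Convergents:
  p_0/q_0 = 29/1
  p_1/q_1 = 30/1
  p_2/q_2 = 269/9
  p_3/q_3 = 299/10
  p_4/q_4 = 17611/589
  p_5/q_5 = 17910/599
q_4 = 589 ≤ 594 < 599 = q_5, so the answer is 17611/589.

17611/589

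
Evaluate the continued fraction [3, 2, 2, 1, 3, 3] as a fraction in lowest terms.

Using pₖ = aₖpₖ₋₁ + pₖ₋₂ and qₖ = aₖqₖ₋₁ + qₖ₋₂:
  k=0: a=3, p=3, q=1
  k=1: a=2, p=7, q=2
  k=2: a=2, p=17, q=5
  k=3: a=1, p=24, q=7
  k=4: a=3, p=89, q=26
  k=5: a=3, p=291, q=85

291/85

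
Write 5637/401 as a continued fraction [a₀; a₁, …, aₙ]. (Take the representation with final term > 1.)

5637 = 14×401 + 23
401 = 17×23 + 10
23 = 2×10 + 3
10 = 3×3 + 1
3 = 3×1 + 0  (stop)
So 5637/401 = [14; 17, 2, 3, 3].

[14; 17, 2, 3, 3]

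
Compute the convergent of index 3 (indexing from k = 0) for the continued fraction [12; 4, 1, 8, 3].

Using pₖ = aₖpₖ₋₁ + pₖ₋₂, qₖ = aₖqₖ₋₁ + qₖ₋₂ (with p₋₁=1, p₋₂=0, q₋₁=0, q₋₂=1):
  k=0: a=12, p=12, q=1
  k=1: a=4, p=49, q=4
  k=2: a=1, p=61, q=5
  k=3: a=8, p=537, q=44

537/44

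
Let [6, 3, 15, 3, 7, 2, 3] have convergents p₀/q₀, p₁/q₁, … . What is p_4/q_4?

Using pₖ = aₖpₖ₋₁ + pₖ₋₂, qₖ = aₖqₖ₋₁ + qₖ₋₂ (with p₋₁=1, p₋₂=0, q₋₁=0, q₋₂=1):
  k=0: a=6, p=6, q=1
  k=1: a=3, p=19, q=3
  k=2: a=15, p=291, q=46
  k=3: a=3, p=892, q=141
  k=4: a=7, p=6535, q=1033

6535/1033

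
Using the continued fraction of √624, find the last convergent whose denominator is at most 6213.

√624 = [24; 1, 48, …] (period length 2).
Convergents:
  p_0/q_0 = 24/1
  p_1/q_1 = 25/1
  p_2/q_2 = 1224/49
  p_3/q_3 = 1249/50
  p_4/q_4 = 61176/2449
  p_5/q_5 = 62425/2499
  p_6/q_6 = 3057576/122401
q_5 = 2499 ≤ 6213 < 122401 = q_6, so the answer is 62425/2499.

62425/2499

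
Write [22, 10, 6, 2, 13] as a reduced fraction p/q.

Using pₖ = aₖpₖ₋₁ + pₖ₋₂ and qₖ = aₖqₖ₋₁ + qₖ₋₂:
  k=0: a=22, p=22, q=1
  k=1: a=10, p=221, q=10
  k=2: a=6, p=1348, q=61
  k=3: a=2, p=2917, q=132
  k=4: a=13, p=39269, q=1777

39269/1777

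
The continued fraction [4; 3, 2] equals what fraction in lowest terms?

Fold from the inside: start with 2/1.
  3 + 1/2 = 7/2
  4 + 2/7 = 30/7

30/7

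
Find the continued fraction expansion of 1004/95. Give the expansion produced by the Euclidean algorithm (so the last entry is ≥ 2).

[10; 1, 1, 3, 6, 2]

1004 = 10*95 + 54
95 = 1*54 + 41
54 = 1*41 + 13
41 = 3*13 + 2
13 = 6*2 + 1
2 = 2*1 + 0  (stop)
So 1004/95 = [10; 1, 1, 3, 6, 2].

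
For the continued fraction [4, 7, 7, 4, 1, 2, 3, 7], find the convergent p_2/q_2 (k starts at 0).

207/50

Using pₖ = aₖpₖ₋₁ + pₖ₋₂, qₖ = aₖqₖ₋₁ + qₖ₋₂ (with p₋₁=1, p₋₂=0, q₋₁=0, q₋₂=1):
  k=0: a=4, p=4, q=1
  k=1: a=7, p=29, q=7
  k=2: a=7, p=207, q=50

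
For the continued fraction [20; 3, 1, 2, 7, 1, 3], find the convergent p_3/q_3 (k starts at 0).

Using pₖ = aₖpₖ₋₁ + pₖ₋₂, qₖ = aₖqₖ₋₁ + qₖ₋₂ (with p₋₁=1, p₋₂=0, q₋₁=0, q₋₂=1):
  k=0: a=20, p=20, q=1
  k=1: a=3, p=61, q=3
  k=2: a=1, p=81, q=4
  k=3: a=2, p=223, q=11

223/11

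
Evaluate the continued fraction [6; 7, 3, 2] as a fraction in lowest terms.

Using pₖ = aₖpₖ₋₁ + pₖ₋₂ and qₖ = aₖqₖ₋₁ + qₖ₋₂:
  k=0: a=6, p=6, q=1
  k=1: a=7, p=43, q=7
  k=2: a=3, p=135, q=22
  k=3: a=2, p=313, q=51

313/51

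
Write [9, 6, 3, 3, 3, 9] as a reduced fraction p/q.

Using pₖ = aₖpₖ₋₁ + pₖ₋₂ and qₖ = aₖqₖ₋₁ + qₖ₋₂:
  k=0: a=9, p=9, q=1
  k=1: a=6, p=55, q=6
  k=2: a=3, p=174, q=19
  k=3: a=3, p=577, q=63
  k=4: a=3, p=1905, q=208
  k=5: a=9, p=17722, q=1935

17722/1935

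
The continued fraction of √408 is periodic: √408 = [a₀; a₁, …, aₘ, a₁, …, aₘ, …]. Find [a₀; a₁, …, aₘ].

[20; 5, 40]

a₀ = ⌊√408⌋ = 20.
With m₀=0, d₀=1 and mₖ₊₁ = dₖaₖ − mₖ, dₖ₊₁ = (n − mₖ₊₁²)/dₖ, aₖ₊₁ = ⌊(a₀+mₖ₊₁)/dₖ₊₁⌋:
  k=1: m=20, d=8, a=5
  k=2: m=20, d=1, a=40
d=1 and a=2a₀=40 at k=2, so the next step gives (m, d) = (20, 8) again — its k=1 value — and the period has length 2.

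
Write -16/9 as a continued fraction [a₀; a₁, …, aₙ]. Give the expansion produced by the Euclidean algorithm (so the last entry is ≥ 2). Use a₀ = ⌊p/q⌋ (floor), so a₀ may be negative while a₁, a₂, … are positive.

-16 = -2×9 + 2
9 = 4×2 + 1
2 = 2×1 + 0  (stop)
So -16/9 = [-2; 4, 2].

[-2; 4, 2]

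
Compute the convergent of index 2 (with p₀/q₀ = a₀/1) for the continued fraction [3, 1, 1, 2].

Using pₖ = aₖpₖ₋₁ + pₖ₋₂, qₖ = aₖqₖ₋₁ + qₖ₋₂ (with p₋₁=1, p₋₂=0, q₋₁=0, q₋₂=1):
  k=0: a=3, p=3, q=1
  k=1: a=1, p=4, q=1
  k=2: a=1, p=7, q=2

7/2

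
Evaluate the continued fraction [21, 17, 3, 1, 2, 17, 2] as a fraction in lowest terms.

Fold from the inside: start with 2/1.
  17 + 1/2 = 35/2
  2 + 2/35 = 72/35
  1 + 35/72 = 107/72
  3 + 72/107 = 393/107
  17 + 107/393 = 6788/393
  21 + 393/6788 = 142941/6788

142941/6788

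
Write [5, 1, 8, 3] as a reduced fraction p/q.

Using pₖ = aₖpₖ₋₁ + pₖ₋₂ and qₖ = aₖqₖ₋₁ + qₖ₋₂:
  k=0: a=5, p=5, q=1
  k=1: a=1, p=6, q=1
  k=2: a=8, p=53, q=9
  k=3: a=3, p=165, q=28

165/28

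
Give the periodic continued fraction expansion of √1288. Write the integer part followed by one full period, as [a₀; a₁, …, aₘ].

a₀ = ⌊√1288⌋ = 35.

[35; 1, 7, 1, 70]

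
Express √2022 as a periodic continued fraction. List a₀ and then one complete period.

a₀ = ⌊√2022⌋ = 44.
With m₀=0, d₀=1 and mₖ₊₁ = dₖaₖ − mₖ, dₖ₊₁ = (n − mₖ₊₁²)/dₖ, aₖ₊₁ = ⌊(a₀+mₖ₊₁)/dₖ₊₁⌋:
  k=1: m=44, d=86, a=1
  k=2: m=42, d=3, a=28
  k=3: m=42, d=86, a=1
  k=4: m=44, d=1, a=88
d=1 and a=2a₀=88 at k=4, so the next step gives (m, d) = (44, 86) again — its k=1 value — and the period has length 4.

[44; 1, 28, 1, 88]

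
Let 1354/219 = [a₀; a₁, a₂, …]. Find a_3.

9

1354 = 6·219 + 40   →  a_0 = 6
219 = 5·40 + 19   →  a_1 = 5
40 = 2·19 + 2   →  a_2 = 2
19 = 9·2 + 1   →  a_3 = 9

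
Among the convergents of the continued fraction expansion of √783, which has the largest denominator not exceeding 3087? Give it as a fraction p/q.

√783 = [27; 1, 54, …] (period length 2).
Convergents:
  p_0/q_0 = 27/1
  p_1/q_1 = 28/1
  p_2/q_2 = 1539/55
  p_3/q_3 = 1567/56
  p_4/q_4 = 86157/3079
  p_5/q_5 = 87724/3135
q_4 = 3079 ≤ 3087 < 3135 = q_5, so the answer is 86157/3079.

86157/3079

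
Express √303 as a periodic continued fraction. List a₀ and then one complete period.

a₀ = ⌊√303⌋ = 17.
With m₀=0, d₀=1 and mₖ₊₁ = dₖaₖ − mₖ, dₖ₊₁ = (n − mₖ₊₁²)/dₖ, aₖ₊₁ = ⌊(a₀+mₖ₊₁)/dₖ₊₁⌋:
  k=1: m=17, d=14, a=2
  k=2: m=11, d=13, a=2
  k=3: m=15, d=6, a=5
  k=4: m=15, d=13, a=2
  k=5: m=11, d=14, a=2
  k=6: m=17, d=1, a=34
d=1 and a=2a₀=34 at k=6, so the next step gives (m, d) = (17, 14) again — its k=1 value — and the period has length 6.

[17; 2, 2, 5, 2, 2, 34]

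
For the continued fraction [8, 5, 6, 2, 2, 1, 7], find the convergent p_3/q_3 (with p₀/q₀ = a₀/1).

Using pₖ = aₖpₖ₋₁ + pₖ₋₂, qₖ = aₖqₖ₋₁ + qₖ₋₂ (with p₋₁=1, p₋₂=0, q₋₁=0, q₋₂=1):
  k=0: a=8, p=8, q=1
  k=1: a=5, p=41, q=5
  k=2: a=6, p=254, q=31
  k=3: a=2, p=549, q=67

549/67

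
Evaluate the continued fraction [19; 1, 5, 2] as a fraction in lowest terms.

258/13

Using pₖ = aₖpₖ₋₁ + pₖ₋₂ and qₖ = aₖqₖ₋₁ + qₖ₋₂:
  k=0: a=19, p=19, q=1
  k=1: a=1, p=20, q=1
  k=2: a=5, p=119, q=6
  k=3: a=2, p=258, q=13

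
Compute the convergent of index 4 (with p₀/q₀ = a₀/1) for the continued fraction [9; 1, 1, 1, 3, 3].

106/11

Using pₖ = aₖpₖ₋₁ + pₖ₋₂, qₖ = aₖqₖ₋₁ + qₖ₋₂ (with p₋₁=1, p₋₂=0, q₋₁=0, q₋₂=1):
  k=0: a=9, p=9, q=1
  k=1: a=1, p=10, q=1
  k=2: a=1, p=19, q=2
  k=3: a=1, p=29, q=3
  k=4: a=3, p=106, q=11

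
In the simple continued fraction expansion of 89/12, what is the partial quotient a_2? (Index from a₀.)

2

89 = 7·12 + 5   →  a_0 = 7
12 = 2·5 + 2   →  a_1 = 2
5 = 2·2 + 1   →  a_2 = 2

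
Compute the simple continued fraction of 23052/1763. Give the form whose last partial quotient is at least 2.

[13; 13, 3, 1, 10, 3]

23052 = 13×1763 + 133
1763 = 13×133 + 34
133 = 3×34 + 31
34 = 1×31 + 3
31 = 10×3 + 1
3 = 3×1 + 0  (stop)
So 23052/1763 = [13; 13, 3, 1, 10, 3].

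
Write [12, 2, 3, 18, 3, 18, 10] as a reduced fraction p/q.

895570/72051

Using pₖ = aₖpₖ₋₁ + pₖ₋₂ and qₖ = aₖqₖ₋₁ + qₖ₋₂:
  k=0: a=12, p=12, q=1
  k=1: a=2, p=25, q=2
  k=2: a=3, p=87, q=7
  k=3: a=18, p=1591, q=128
  k=4: a=3, p=4860, q=391
  k=5: a=18, p=89071, q=7166
  k=6: a=10, p=895570, q=72051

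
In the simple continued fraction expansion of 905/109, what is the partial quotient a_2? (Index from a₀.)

3

905 = 8·109 + 33   →  a_0 = 8
109 = 3·33 + 10   →  a_1 = 3
33 = 3·10 + 3   →  a_2 = 3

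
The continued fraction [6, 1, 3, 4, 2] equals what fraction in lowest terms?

Using pₖ = aₖpₖ₋₁ + pₖ₋₂ and qₖ = aₖqₖ₋₁ + qₖ₋₂:
  k=0: a=6, p=6, q=1
  k=1: a=1, p=7, q=1
  k=2: a=3, p=27, q=4
  k=3: a=4, p=115, q=17
  k=4: a=2, p=257, q=38

257/38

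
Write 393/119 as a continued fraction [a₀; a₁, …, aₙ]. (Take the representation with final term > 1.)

[3; 3, 3, 3, 1, 2]

393 = 3×119 + 36
119 = 3×36 + 11
36 = 3×11 + 3
11 = 3×3 + 2
3 = 1×2 + 1
2 = 2×1 + 0  (stop)
So 393/119 = [3; 3, 3, 3, 1, 2].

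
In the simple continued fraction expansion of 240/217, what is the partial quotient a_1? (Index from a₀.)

240 = 1·217 + 23   →  a_0 = 1
217 = 9·23 + 10   →  a_1 = 9

9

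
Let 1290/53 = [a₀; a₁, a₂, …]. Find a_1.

1290 = 24·53 + 18   →  a_0 = 24
53 = 2·18 + 17   →  a_1 = 2

2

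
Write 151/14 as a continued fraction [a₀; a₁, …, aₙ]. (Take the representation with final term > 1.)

[10; 1, 3, 1, 2]

151 = 10·14 + 11
14 = 1·11 + 3
11 = 3·3 + 2
3 = 1·2 + 1
2 = 2·1 + 0  (stop)
So 151/14 = [10; 1, 3, 1, 2].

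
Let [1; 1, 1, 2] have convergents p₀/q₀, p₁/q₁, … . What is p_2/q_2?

3/2

Using pₖ = aₖpₖ₋₁ + pₖ₋₂, qₖ = aₖqₖ₋₁ + qₖ₋₂ (with p₋₁=1, p₋₂=0, q₋₁=0, q₋₂=1):
  k=0: a=1, p=1, q=1
  k=1: a=1, p=2, q=1
  k=2: a=1, p=3, q=2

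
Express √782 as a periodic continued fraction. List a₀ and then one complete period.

[27; 1, 26, 1, 54]

a₀ = ⌊√782⌋ = 27.
With m₀=0, d₀=1 and mₖ₊₁ = dₖaₖ − mₖ, dₖ₊₁ = (n − mₖ₊₁²)/dₖ, aₖ₊₁ = ⌊(a₀+mₖ₊₁)/dₖ₊₁⌋:
  k=1: m=27, d=53, a=1
  k=2: m=26, d=2, a=26
  k=3: m=26, d=53, a=1
  k=4: m=27, d=1, a=54
d=1 and a=2a₀=54 at k=4, so the next step gives (m, d) = (27, 53) again — its k=1 value — and the period has length 4.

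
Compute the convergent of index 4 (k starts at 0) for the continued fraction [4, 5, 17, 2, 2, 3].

1847/440

Using pₖ = aₖpₖ₋₁ + pₖ₋₂, qₖ = aₖqₖ₋₁ + qₖ₋₂ (with p₋₁=1, p₋₂=0, q₋₁=0, q₋₂=1):
  k=0: a=4, p=4, q=1
  k=1: a=5, p=21, q=5
  k=2: a=17, p=361, q=86
  k=3: a=2, p=743, q=177
  k=4: a=2, p=1847, q=440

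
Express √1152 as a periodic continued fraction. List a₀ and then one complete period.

[33; 1, 15, 1, 66]

a₀ = ⌊√1152⌋ = 33.
With m₀=0, d₀=1 and mₖ₊₁ = dₖaₖ − mₖ, dₖ₊₁ = (n − mₖ₊₁²)/dₖ, aₖ₊₁ = ⌊(a₀+mₖ₊₁)/dₖ₊₁⌋:
  k=1: m=33, d=63, a=1
  k=2: m=30, d=4, a=15
  k=3: m=30, d=63, a=1
  k=4: m=33, d=1, a=66
d=1 and a=2a₀=66 at k=4, so the next step gives (m, d) = (33, 63) again — its k=1 value — and the period has length 4.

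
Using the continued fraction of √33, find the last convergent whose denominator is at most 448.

√33 = [5; 1, 2, 1, 10, …] (period length 4).
Convergents:
  p_0/q_0 = 5/1
  p_1/q_1 = 6/1
  p_2/q_2 = 17/3
  p_3/q_3 = 23/4
  p_4/q_4 = 247/43
  p_5/q_5 = 270/47
  p_6/q_6 = 787/137
  p_7/q_7 = 1057/184
  p_8/q_8 = 11357/1977
q_7 = 184 ≤ 448 < 1977 = q_8, so the answer is 1057/184.

1057/184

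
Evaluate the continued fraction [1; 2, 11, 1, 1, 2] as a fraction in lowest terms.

179/121

Using pₖ = aₖpₖ₋₁ + pₖ₋₂ and qₖ = aₖqₖ₋₁ + qₖ₋₂:
  k=0: a=1, p=1, q=1
  k=1: a=2, p=3, q=2
  k=2: a=11, p=34, q=23
  k=3: a=1, p=37, q=25
  k=4: a=1, p=71, q=48
  k=5: a=2, p=179, q=121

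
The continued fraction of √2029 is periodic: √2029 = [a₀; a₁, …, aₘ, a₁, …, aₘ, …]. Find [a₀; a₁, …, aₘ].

[45; 22, 1, 1, 22, 90]

a₀ = ⌊√2029⌋ = 45.
With m₀=0, d₀=1 and mₖ₊₁ = dₖaₖ − mₖ, dₖ₊₁ = (n − mₖ₊₁²)/dₖ, aₖ₊₁ = ⌊(a₀+mₖ₊₁)/dₖ₊₁⌋:
  k=1: m=45, d=4, a=22
  k=2: m=43, d=45, a=1
  k=3: m=2, d=45, a=1
  k=4: m=43, d=4, a=22
  k=5: m=45, d=1, a=90
d=1 and a=2a₀=90 at k=5, so the next step gives (m, d) = (45, 4) again — its k=1 value — and the period has length 5.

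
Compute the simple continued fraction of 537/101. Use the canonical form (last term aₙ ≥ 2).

[5; 3, 6, 2, 2]

537 = 5·101 + 32
101 = 3·32 + 5
32 = 6·5 + 2
5 = 2·2 + 1
2 = 2·1 + 0  (stop)
So 537/101 = [5; 3, 6, 2, 2].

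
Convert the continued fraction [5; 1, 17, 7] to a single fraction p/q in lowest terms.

Fold from the inside: start with 7/1.
  17 + 1/7 = 120/7
  1 + 7/120 = 127/120
  5 + 120/127 = 755/127

755/127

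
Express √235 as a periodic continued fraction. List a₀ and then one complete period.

a₀ = ⌊√235⌋ = 15.
With m₀=0, d₀=1 and mₖ₊₁ = dₖaₖ − mₖ, dₖ₊₁ = (n − mₖ₊₁²)/dₖ, aₖ₊₁ = ⌊(a₀+mₖ₊₁)/dₖ₊₁⌋:
  k=1: m=15, d=10, a=3
  k=2: m=15, d=1, a=30
d=1 and a=2a₀=30 at k=2, so the next step gives (m, d) = (15, 10) again — its k=1 value — and the period has length 2.

[15; 3, 30]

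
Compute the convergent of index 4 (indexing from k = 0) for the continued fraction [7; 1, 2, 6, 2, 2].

Using pₖ = aₖpₖ₋₁ + pₖ₋₂, qₖ = aₖqₖ₋₁ + qₖ₋₂ (with p₋₁=1, p₋₂=0, q₋₁=0, q₋₂=1):
  k=0: a=7, p=7, q=1
  k=1: a=1, p=8, q=1
  k=2: a=2, p=23, q=3
  k=3: a=6, p=146, q=19
  k=4: a=2, p=315, q=41

315/41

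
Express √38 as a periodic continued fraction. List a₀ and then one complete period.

a₀ = ⌊√38⌋ = 6.
With m₀=0, d₀=1 and mₖ₊₁ = dₖaₖ − mₖ, dₖ₊₁ = (n − mₖ₊₁²)/dₖ, aₖ₊₁ = ⌊(a₀+mₖ₊₁)/dₖ₊₁⌋:
  k=1: m=6, d=2, a=6
  k=2: m=6, d=1, a=12
d=1 and a=2a₀=12 at k=2, so the next step gives (m, d) = (6, 2) again — its k=1 value — and the period has length 2.

[6; 6, 12]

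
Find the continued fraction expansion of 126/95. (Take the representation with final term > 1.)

126 = 1·95 + 31
95 = 3·31 + 2
31 = 15·2 + 1
2 = 2·1 + 0  (stop)
So 126/95 = [1; 3, 15, 2].

[1; 3, 15, 2]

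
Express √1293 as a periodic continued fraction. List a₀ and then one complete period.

[35; 1, 22, 1, 70]

a₀ = ⌊√1293⌋ = 35.
With m₀=0, d₀=1 and mₖ₊₁ = dₖaₖ − mₖ, dₖ₊₁ = (n − mₖ₊₁²)/dₖ, aₖ₊₁ = ⌊(a₀+mₖ₊₁)/dₖ₊₁⌋:
  k=1: m=35, d=68, a=1
  k=2: m=33, d=3, a=22
  k=3: m=33, d=68, a=1
  k=4: m=35, d=1, a=70
d=1 and a=2a₀=70 at k=4, so the next step gives (m, d) = (35, 68) again — its k=1 value — and the period has length 4.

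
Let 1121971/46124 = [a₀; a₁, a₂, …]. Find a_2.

1121971 = 24·46124 + 14995   →  a_0 = 24
46124 = 3·14995 + 1139   →  a_1 = 3
14995 = 13·1139 + 188   →  a_2 = 13

13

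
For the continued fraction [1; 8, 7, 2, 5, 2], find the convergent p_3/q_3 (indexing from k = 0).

137/122

Using pₖ = aₖpₖ₋₁ + pₖ₋₂, qₖ = aₖqₖ₋₁ + qₖ₋₂ (with p₋₁=1, p₋₂=0, q₋₁=0, q₋₂=1):
  k=0: a=1, p=1, q=1
  k=1: a=8, p=9, q=8
  k=2: a=7, p=64, q=57
  k=3: a=2, p=137, q=122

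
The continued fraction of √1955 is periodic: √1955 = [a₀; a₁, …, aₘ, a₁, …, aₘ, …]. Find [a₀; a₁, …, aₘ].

[44; 4, 1, 1, 1, 4, 88]

a₀ = ⌊√1955⌋ = 44.
With m₀=0, d₀=1 and mₖ₊₁ = dₖaₖ − mₖ, dₖ₊₁ = (n − mₖ₊₁²)/dₖ, aₖ₊₁ = ⌊(a₀+mₖ₊₁)/dₖ₊₁⌋:
  k=1: m=44, d=19, a=4
  k=2: m=32, d=49, a=1
  k=3: m=17, d=34, a=1
  k=4: m=17, d=49, a=1
  k=5: m=32, d=19, a=4
  k=6: m=44, d=1, a=88
d=1 and a=2a₀=88 at k=6, so the next step gives (m, d) = (44, 19) again — its k=1 value — and the period has length 6.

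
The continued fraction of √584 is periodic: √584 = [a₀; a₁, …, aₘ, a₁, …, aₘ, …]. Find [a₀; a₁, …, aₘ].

a₀ = ⌊√584⌋ = 24.
With m₀=0, d₀=1 and mₖ₊₁ = dₖaₖ − mₖ, dₖ₊₁ = (n − mₖ₊₁²)/dₖ, aₖ₊₁ = ⌊(a₀+mₖ₊₁)/dₖ₊₁⌋:
  k=1: m=24, d=8, a=6
  k=2: m=24, d=1, a=48
d=1 and a=2a₀=48 at k=2, so the next step gives (m, d) = (24, 8) again — its k=1 value — and the period has length 2.

[24; 6, 48]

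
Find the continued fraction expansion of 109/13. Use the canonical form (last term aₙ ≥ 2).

[8; 2, 1, 1, 2]

109 = 8×13 + 5
13 = 2×5 + 3
5 = 1×3 + 2
3 = 1×2 + 1
2 = 2×1 + 0  (stop)
So 109/13 = [8; 2, 1, 1, 2].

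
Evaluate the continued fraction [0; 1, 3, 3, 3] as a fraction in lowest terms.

Using pₖ = aₖpₖ₋₁ + pₖ₋₂ and qₖ = aₖqₖ₋₁ + qₖ₋₂:
  k=0: a=0, p=0, q=1
  k=1: a=1, p=1, q=1
  k=2: a=3, p=3, q=4
  k=3: a=3, p=10, q=13
  k=4: a=3, p=33, q=43

33/43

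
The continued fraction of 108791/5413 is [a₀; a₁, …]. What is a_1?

10

108791 = 20·5413 + 531   →  a_0 = 20
5413 = 10·531 + 103   →  a_1 = 10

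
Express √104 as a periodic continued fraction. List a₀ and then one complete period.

a₀ = ⌊√104⌋ = 10.
With m₀=0, d₀=1 and mₖ₊₁ = dₖaₖ − mₖ, dₖ₊₁ = (n − mₖ₊₁²)/dₖ, aₖ₊₁ = ⌊(a₀+mₖ₊₁)/dₖ₊₁⌋:
  k=1: m=10, d=4, a=5
  k=2: m=10, d=1, a=20
d=1 and a=2a₀=20 at k=2, so the next step gives (m, d) = (10, 4) again — its k=1 value — and the period has length 2.

[10; 5, 20]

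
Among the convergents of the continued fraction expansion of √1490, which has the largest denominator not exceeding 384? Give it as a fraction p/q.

√1490 = [38; 1, 1, 1, 1, 76, …] (period length 5).
Convergents:
  p_0/q_0 = 38/1
  p_1/q_1 = 39/1
  p_2/q_2 = 77/2
  p_3/q_3 = 116/3
  p_4/q_4 = 193/5
  p_5/q_5 = 14784/383
  p_6/q_6 = 14977/388
q_5 = 383 ≤ 384 < 388 = q_6, so the answer is 14784/383.

14784/383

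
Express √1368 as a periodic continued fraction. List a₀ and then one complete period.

a₀ = ⌊√1368⌋ = 36.
With m₀=0, d₀=1 and mₖ₊₁ = dₖaₖ − mₖ, dₖ₊₁ = (n − mₖ₊₁²)/dₖ, aₖ₊₁ = ⌊(a₀+mₖ₊₁)/dₖ₊₁⌋:
  k=1: m=36, d=72, a=1
  k=2: m=36, d=1, a=72
d=1 and a=2a₀=72 at k=2, so the next step gives (m, d) = (36, 72) again — its k=1 value — and the period has length 2.

[36; 1, 72]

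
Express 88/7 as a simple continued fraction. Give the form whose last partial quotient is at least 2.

88 = 12·7 + 4
7 = 1·4 + 3
4 = 1·3 + 1
3 = 3·1 + 0  (stop)
So 88/7 = [12; 1, 1, 3].

[12; 1, 1, 3]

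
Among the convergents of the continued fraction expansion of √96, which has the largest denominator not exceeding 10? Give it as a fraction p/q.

49/5

√96 = [9; 1, 3, 1, 18, …] (period length 4).
Convergents:
  p_0/q_0 = 9/1
  p_1/q_1 = 10/1
  p_2/q_2 = 39/4
  p_3/q_3 = 49/5
  p_4/q_4 = 921/94
q_3 = 5 ≤ 10 < 94 = q_4, so the answer is 49/5.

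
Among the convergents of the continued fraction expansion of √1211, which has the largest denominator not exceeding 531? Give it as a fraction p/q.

12145/349

√1211 = [34; 1, 3, 1, 68, …] (period length 4).
Convergents:
  p_0/q_0 = 34/1
  p_1/q_1 = 35/1
  p_2/q_2 = 139/4
  p_3/q_3 = 174/5
  p_4/q_4 = 11971/344
  p_5/q_5 = 12145/349
  p_6/q_6 = 48406/1391
q_5 = 349 ≤ 531 < 1391 = q_6, so the answer is 12145/349.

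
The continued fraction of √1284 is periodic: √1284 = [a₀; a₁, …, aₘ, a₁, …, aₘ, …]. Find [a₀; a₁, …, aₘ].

a₀ = ⌊√1284⌋ = 35.
With m₀=0, d₀=1 and mₖ₊₁ = dₖaₖ − mₖ, dₖ₊₁ = (n − mₖ₊₁²)/dₖ, aₖ₊₁ = ⌊(a₀+mₖ₊₁)/dₖ₊₁⌋:
  k=1: m=35, d=59, a=1
  k=2: m=24, d=12, a=4
  k=3: m=24, d=59, a=1
  k=4: m=35, d=1, a=70
d=1 and a=2a₀=70 at k=4, so the next step gives (m, d) = (35, 59) again — its k=1 value — and the period has length 4.

[35; 1, 4, 1, 70]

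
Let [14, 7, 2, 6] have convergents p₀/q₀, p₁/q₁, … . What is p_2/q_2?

212/15

Using pₖ = aₖpₖ₋₁ + pₖ₋₂, qₖ = aₖqₖ₋₁ + qₖ₋₂ (with p₋₁=1, p₋₂=0, q₋₁=0, q₋₂=1):
  k=0: a=14, p=14, q=1
  k=1: a=7, p=99, q=7
  k=2: a=2, p=212, q=15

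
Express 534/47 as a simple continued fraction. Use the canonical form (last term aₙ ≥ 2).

534 = 11·47 + 17
47 = 2·17 + 13
17 = 1·13 + 4
13 = 3·4 + 1
4 = 4·1 + 0  (stop)
So 534/47 = [11; 2, 1, 3, 4].

[11; 2, 1, 3, 4]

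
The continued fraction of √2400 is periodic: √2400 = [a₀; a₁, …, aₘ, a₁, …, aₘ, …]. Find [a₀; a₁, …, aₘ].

[48; 1, 96]

a₀ = ⌊√2400⌋ = 48.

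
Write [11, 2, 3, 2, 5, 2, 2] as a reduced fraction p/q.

5341/467

Fold from the inside: start with 2/1.
  2 + 1/2 = 5/2
  5 + 2/5 = 27/5
  2 + 5/27 = 59/27
  3 + 27/59 = 204/59
  2 + 59/204 = 467/204
  11 + 204/467 = 5341/467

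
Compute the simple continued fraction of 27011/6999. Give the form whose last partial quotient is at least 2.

27011 = 3*6999 + 6014
6999 = 1*6014 + 985
6014 = 6*985 + 104
985 = 9*104 + 49
104 = 2*49 + 6
49 = 8*6 + 1
6 = 6*1 + 0  (stop)
So 27011/6999 = [3; 1, 6, 9, 2, 8, 6].

[3; 1, 6, 9, 2, 8, 6]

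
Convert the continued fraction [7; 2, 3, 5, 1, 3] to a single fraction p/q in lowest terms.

Fold from the inside: start with 3/1.
  1 + 1/3 = 4/3
  5 + 3/4 = 23/4
  3 + 4/23 = 73/23
  2 + 23/73 = 169/73
  7 + 73/169 = 1256/169

1256/169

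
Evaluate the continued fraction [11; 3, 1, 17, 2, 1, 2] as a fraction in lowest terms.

Fold from the inside: start with 2/1.
  1 + 1/2 = 3/2
  2 + 2/3 = 8/3
  17 + 3/8 = 139/8
  1 + 8/139 = 147/139
  3 + 139/147 = 580/147
  11 + 147/580 = 6527/580

6527/580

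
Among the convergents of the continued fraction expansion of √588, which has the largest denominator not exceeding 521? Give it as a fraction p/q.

√588 = [24; 4, 48, …] (period length 2).
Convergents:
  p_0/q_0 = 24/1
  p_1/q_1 = 97/4
  p_2/q_2 = 4680/193
  p_3/q_3 = 18817/776
q_2 = 193 ≤ 521 < 776 = q_3, so the answer is 4680/193.

4680/193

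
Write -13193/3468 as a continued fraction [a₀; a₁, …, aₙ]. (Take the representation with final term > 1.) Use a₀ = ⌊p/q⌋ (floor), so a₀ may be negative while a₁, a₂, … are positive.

[-4; 5, 9, 3, 3, 7]

-13193 = -4×3468 + 679
3468 = 5×679 + 73
679 = 9×73 + 22
73 = 3×22 + 7
22 = 3×7 + 1
7 = 7×1 + 0  (stop)
So -13193/3468 = [-4; 5, 9, 3, 3, 7].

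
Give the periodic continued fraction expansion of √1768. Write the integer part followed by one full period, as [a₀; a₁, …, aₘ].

a₀ = ⌊√1768⌋ = 42.
With m₀=0, d₀=1 and mₖ₊₁ = dₖaₖ − mₖ, dₖ₊₁ = (n − mₖ₊₁²)/dₖ, aₖ₊₁ = ⌊(a₀+mₖ₊₁)/dₖ₊₁⌋:
  k=1: m=42, d=4, a=21
  k=2: m=42, d=1, a=84
d=1 and a=2a₀=84 at k=2, so the next step gives (m, d) = (42, 4) again — its k=1 value — and the period has length 2.

[42; 21, 84]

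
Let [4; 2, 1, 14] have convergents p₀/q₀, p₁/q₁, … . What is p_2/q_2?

13/3

Using pₖ = aₖpₖ₋₁ + pₖ₋₂, qₖ = aₖqₖ₋₁ + qₖ₋₂ (with p₋₁=1, p₋₂=0, q₋₁=0, q₋₂=1):
  k=0: a=4, p=4, q=1
  k=1: a=2, p=9, q=2
  k=2: a=1, p=13, q=3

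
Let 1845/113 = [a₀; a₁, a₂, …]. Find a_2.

1845 = 16·113 + 37   →  a_0 = 16
113 = 3·37 + 2   →  a_1 = 3
37 = 18·2 + 1   →  a_2 = 18

18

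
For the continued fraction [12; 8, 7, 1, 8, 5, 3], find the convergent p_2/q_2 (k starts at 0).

691/57

Using pₖ = aₖpₖ₋₁ + pₖ₋₂, qₖ = aₖqₖ₋₁ + qₖ₋₂ (with p₋₁=1, p₋₂=0, q₋₁=0, q₋₂=1):
  k=0: a=12, p=12, q=1
  k=1: a=8, p=97, q=8
  k=2: a=7, p=691, q=57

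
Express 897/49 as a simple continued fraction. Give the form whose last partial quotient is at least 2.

897 = 18×49 + 15
49 = 3×15 + 4
15 = 3×4 + 3
4 = 1×3 + 1
3 = 3×1 + 0  (stop)
So 897/49 = [18; 3, 3, 1, 3].

[18; 3, 3, 1, 3]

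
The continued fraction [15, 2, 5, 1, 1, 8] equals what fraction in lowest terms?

Using pₖ = aₖpₖ₋₁ + pₖ₋₂ and qₖ = aₖqₖ₋₁ + qₖ₋₂:
  k=0: a=15, p=15, q=1
  k=1: a=2, p=31, q=2
  k=2: a=5, p=170, q=11
  k=3: a=1, p=201, q=13
  k=4: a=1, p=371, q=24
  k=5: a=8, p=3169, q=205

3169/205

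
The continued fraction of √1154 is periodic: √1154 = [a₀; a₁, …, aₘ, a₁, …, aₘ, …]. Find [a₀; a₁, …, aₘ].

[33; 1, 32, 1, 66]

a₀ = ⌊√1154⌋ = 33.
With m₀=0, d₀=1 and mₖ₊₁ = dₖaₖ − mₖ, dₖ₊₁ = (n − mₖ₊₁²)/dₖ, aₖ₊₁ = ⌊(a₀+mₖ₊₁)/dₖ₊₁⌋:
  k=1: m=33, d=65, a=1
  k=2: m=32, d=2, a=32
  k=3: m=32, d=65, a=1
  k=4: m=33, d=1, a=66
d=1 and a=2a₀=66 at k=4, so the next step gives (m, d) = (33, 65) again — its k=1 value — and the period has length 4.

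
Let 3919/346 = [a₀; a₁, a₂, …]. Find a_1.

3919 = 11·346 + 113   →  a_0 = 11
346 = 3·113 + 7   →  a_1 = 3

3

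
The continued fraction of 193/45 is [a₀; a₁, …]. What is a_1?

193 = 4·45 + 13   →  a_0 = 4
45 = 3·13 + 6   →  a_1 = 3

3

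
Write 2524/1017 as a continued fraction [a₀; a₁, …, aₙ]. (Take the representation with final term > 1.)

[2; 2, 13, 4, 9]

2524 = 2×1017 + 490
1017 = 2×490 + 37
490 = 13×37 + 9
37 = 4×9 + 1
9 = 9×1 + 0  (stop)
So 2524/1017 = [2; 2, 13, 4, 9].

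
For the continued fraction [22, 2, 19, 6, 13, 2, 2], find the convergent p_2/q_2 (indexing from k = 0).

Using pₖ = aₖpₖ₋₁ + pₖ₋₂, qₖ = aₖqₖ₋₁ + qₖ₋₂ (with p₋₁=1, p₋₂=0, q₋₁=0, q₋₂=1):
  k=0: a=22, p=22, q=1
  k=1: a=2, p=45, q=2
  k=2: a=19, p=877, q=39

877/39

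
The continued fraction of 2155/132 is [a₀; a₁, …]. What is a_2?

2155 = 16·132 + 43   →  a_0 = 16
132 = 3·43 + 3   →  a_1 = 3
43 = 14·3 + 1   →  a_2 = 14

14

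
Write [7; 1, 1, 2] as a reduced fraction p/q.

Using pₖ = aₖpₖ₋₁ + pₖ₋₂ and qₖ = aₖqₖ₋₁ + qₖ₋₂:
  k=0: a=7, p=7, q=1
  k=1: a=1, p=8, q=1
  k=2: a=1, p=15, q=2
  k=3: a=2, p=38, q=5

38/5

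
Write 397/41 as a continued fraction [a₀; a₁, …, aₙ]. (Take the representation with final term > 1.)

397 = 9*41 + 28
41 = 1*28 + 13
28 = 2*13 + 2
13 = 6*2 + 1
2 = 2*1 + 0  (stop)
So 397/41 = [9; 1, 2, 6, 2].

[9; 1, 2, 6, 2]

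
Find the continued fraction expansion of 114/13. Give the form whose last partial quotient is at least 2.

[8; 1, 3, 3]

114 = 8×13 + 10
13 = 1×10 + 3
10 = 3×3 + 1
3 = 3×1 + 0  (stop)
So 114/13 = [8; 1, 3, 3].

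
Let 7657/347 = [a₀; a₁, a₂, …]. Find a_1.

15

7657 = 22·347 + 23   →  a_0 = 22
347 = 15·23 + 2   →  a_1 = 15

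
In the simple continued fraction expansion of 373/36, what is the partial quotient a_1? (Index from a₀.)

373 = 10·36 + 13   →  a_0 = 10
36 = 2·13 + 10   →  a_1 = 2

2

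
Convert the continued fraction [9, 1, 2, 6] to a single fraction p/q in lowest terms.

184/19

Using pₖ = aₖpₖ₋₁ + pₖ₋₂ and qₖ = aₖqₖ₋₁ + qₖ₋₂:
  k=0: a=9, p=9, q=1
  k=1: a=1, p=10, q=1
  k=2: a=2, p=29, q=3
  k=3: a=6, p=184, q=19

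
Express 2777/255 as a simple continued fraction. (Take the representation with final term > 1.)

[10; 1, 8, 9, 3]

2777 = 10·255 + 227
255 = 1·227 + 28
227 = 8·28 + 3
28 = 9·3 + 1
3 = 3·1 + 0  (stop)
So 2777/255 = [10; 1, 8, 9, 3].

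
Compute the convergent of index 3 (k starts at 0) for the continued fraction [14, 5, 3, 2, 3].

Using pₖ = aₖpₖ₋₁ + pₖ₋₂, qₖ = aₖqₖ₋₁ + qₖ₋₂ (with p₋₁=1, p₋₂=0, q₋₁=0, q₋₂=1):
  k=0: a=14, p=14, q=1
  k=1: a=5, p=71, q=5
  k=2: a=3, p=227, q=16
  k=3: a=2, p=525, q=37

525/37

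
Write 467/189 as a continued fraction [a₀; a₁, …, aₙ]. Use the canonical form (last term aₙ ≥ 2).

467 = 2×189 + 89
189 = 2×89 + 11
89 = 8×11 + 1
11 = 11×1 + 0  (stop)
So 467/189 = [2; 2, 8, 11].

[2; 2, 8, 11]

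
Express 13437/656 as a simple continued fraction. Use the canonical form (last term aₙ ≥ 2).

13437 = 20×656 + 317
656 = 2×317 + 22
317 = 14×22 + 9
22 = 2×9 + 4
9 = 2×4 + 1
4 = 4×1 + 0  (stop)
So 13437/656 = [20; 2, 14, 2, 2, 4].

[20; 2, 14, 2, 2, 4]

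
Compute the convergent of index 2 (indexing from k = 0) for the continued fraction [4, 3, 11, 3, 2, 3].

Using pₖ = aₖpₖ₋₁ + pₖ₋₂, qₖ = aₖqₖ₋₁ + qₖ₋₂ (with p₋₁=1, p₋₂=0, q₋₁=0, q₋₂=1):
  k=0: a=4, p=4, q=1
  k=1: a=3, p=13, q=3
  k=2: a=11, p=147, q=34

147/34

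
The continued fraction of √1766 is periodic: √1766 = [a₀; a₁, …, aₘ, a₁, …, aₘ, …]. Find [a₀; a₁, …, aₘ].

a₀ = ⌊√1766⌋ = 42.
With m₀=0, d₀=1 and mₖ₊₁ = dₖaₖ − mₖ, dₖ₊₁ = (n − mₖ₊₁²)/dₖ, aₖ₊₁ = ⌊(a₀+mₖ₊₁)/dₖ₊₁⌋:
  k=1: m=42, d=2, a=42
  k=2: m=42, d=1, a=84
d=1 and a=2a₀=84 at k=2, so the next step gives (m, d) = (42, 2) again — its k=1 value — and the period has length 2.

[42; 42, 84]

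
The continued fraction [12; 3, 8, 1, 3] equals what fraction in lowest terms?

1343/109

Using pₖ = aₖpₖ₋₁ + pₖ₋₂ and qₖ = aₖqₖ₋₁ + qₖ₋₂:
  k=0: a=12, p=12, q=1
  k=1: a=3, p=37, q=3
  k=2: a=8, p=308, q=25
  k=3: a=1, p=345, q=28
  k=4: a=3, p=1343, q=109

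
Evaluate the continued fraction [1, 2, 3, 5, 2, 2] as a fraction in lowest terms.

Fold from the inside: start with 2/1.
  2 + 1/2 = 5/2
  5 + 2/5 = 27/5
  3 + 5/27 = 86/27
  2 + 27/86 = 199/86
  1 + 86/199 = 285/199

285/199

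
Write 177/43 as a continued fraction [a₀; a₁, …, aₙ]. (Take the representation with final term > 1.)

[4; 8, 1, 1, 2]

177 = 4·43 + 5
43 = 8·5 + 3
5 = 1·3 + 2
3 = 1·2 + 1
2 = 2·1 + 0  (stop)
So 177/43 = [4; 8, 1, 1, 2].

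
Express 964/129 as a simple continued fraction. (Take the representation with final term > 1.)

[7; 2, 8, 1, 2, 2]

964 = 7×129 + 61
129 = 2×61 + 7
61 = 8×7 + 5
7 = 1×5 + 2
5 = 2×2 + 1
2 = 2×1 + 0  (stop)
So 964/129 = [7; 2, 8, 1, 2, 2].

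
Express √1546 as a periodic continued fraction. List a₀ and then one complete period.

a₀ = ⌊√1546⌋ = 39.
With m₀=0, d₀=1 and mₖ₊₁ = dₖaₖ − mₖ, dₖ₊₁ = (n − mₖ₊₁²)/dₖ, aₖ₊₁ = ⌊(a₀+mₖ₊₁)/dₖ₊₁⌋:
  k=1: m=39, d=25, a=3
  k=2: m=36, d=10, a=7
  k=3: m=34, d=39, a=1
  k=4: m=5, d=39, a=1
  k=5: m=34, d=10, a=7
  k=6: m=36, d=25, a=3
  k=7: m=39, d=1, a=78
d=1 and a=2a₀=78 at k=7, so the next step gives (m, d) = (39, 25) again — its k=1 value — and the period has length 7.

[39; 3, 7, 1, 1, 7, 3, 78]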